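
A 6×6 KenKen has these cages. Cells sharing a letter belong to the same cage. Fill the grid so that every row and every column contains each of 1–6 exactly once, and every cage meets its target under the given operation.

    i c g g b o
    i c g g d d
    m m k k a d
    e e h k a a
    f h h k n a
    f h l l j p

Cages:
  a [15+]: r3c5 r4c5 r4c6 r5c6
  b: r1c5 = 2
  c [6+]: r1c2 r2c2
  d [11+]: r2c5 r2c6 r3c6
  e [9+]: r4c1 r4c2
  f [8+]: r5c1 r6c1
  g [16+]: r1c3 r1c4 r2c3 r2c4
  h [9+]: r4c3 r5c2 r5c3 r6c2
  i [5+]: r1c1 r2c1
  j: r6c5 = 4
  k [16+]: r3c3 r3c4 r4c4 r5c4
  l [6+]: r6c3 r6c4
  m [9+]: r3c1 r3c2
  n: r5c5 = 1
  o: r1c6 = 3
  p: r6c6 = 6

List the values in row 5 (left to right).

6 2 3 4 1 5

B is a freebie, leaving r1c5 = 2.
Cage o is given, leaving r1c6 = 3.
N is a freebie, so r5c5 = 1.
J is a freebie; hence r6c5 = 4.
Cage p is given, leaving r6c6 = 6.
In column 1, 2 can only go at r6c1, so r6c1 = 2.
The two cells of cage f must have sum 8, which forces r5c1 = 6.
Row 6 needs a 3, and only r6c2 is open for it.
The 4 cells of cage h must have sum 9; hence r4c3 = 1.
Cage h has sum 9, so r5c2 = 2.
The 4 cells of cage h must have sum 9, leaving r5c3 = 3.
Column 3 already has 1, so r6c3 = 5.
5 is placed in row 6, leaving r6c4 = 1.
The 4 cells of cage a must have sum 15; hence r4c6 = 2.
In row 2, 3 can only go at r2c4, so r2c4 = 3.
The 4 cells of cage g must have sum 16, which forces r1c3 = 6.
The 4 cells of cage g must have sum 16, which forces r1c4 = 5.
The 4 cells of cage g must have sum 16, which forces r2c3 = 2.
Cage k has sum 16; hence r3c3 = 4.
Cage k needs sum 16; hence r3c4 = 2.
Cage k needs sum 16, leaving r4c4 = 6.
The 4 cells of cage k must have sum 16; hence r5c4 = 4.
4 is placed in row 5, leaving r5c6 = 5.
5 is placed in row 1, so r1c2 = 1.
The two cells of cage c must have sum 6, leaving r2c2 = 5.
Cage d has sum 11, leaving r2c5 = 6.
The 3 cells of cage d must have sum 11, which forces r2c6 = 4.
Cage m's pair has sum 9; hence r3c1 = 3.
Cage m needs two cells with sum 9, so r3c2 = 6.
Row 3 now contains 3, so r3c5 = 5.
Column 6 already has 5, so r3c6 = 1.
Column 2 already has 5, which forces r4c2 = 4.
Column 5 already has 5, leaving r4c5 = 3.
Row 1 now contains 1; hence r1c1 = 4.
Row 2 now contains 4, which forces r2c1 = 1.
Row 4 now contains 4, which forces r4c1 = 5.
The full grid is 4 1 6 5 2 3 / 1 5 2 3 6 4 / 3 6 4 2 5 1 / 5 4 1 6 3 2 / 6 2 3 4 1 5 / 2 3 5 1 4 6.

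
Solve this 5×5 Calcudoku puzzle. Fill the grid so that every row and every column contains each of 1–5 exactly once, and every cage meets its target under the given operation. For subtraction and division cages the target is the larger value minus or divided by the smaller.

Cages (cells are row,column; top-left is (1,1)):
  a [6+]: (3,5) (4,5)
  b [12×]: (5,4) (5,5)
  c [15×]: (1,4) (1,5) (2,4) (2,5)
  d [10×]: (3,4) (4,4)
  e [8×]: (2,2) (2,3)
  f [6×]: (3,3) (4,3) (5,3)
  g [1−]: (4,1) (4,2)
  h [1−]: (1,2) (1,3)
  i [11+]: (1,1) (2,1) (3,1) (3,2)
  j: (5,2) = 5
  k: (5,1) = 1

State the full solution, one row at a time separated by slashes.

2 4 5 3 1 / 3 2 4 1 5 / 5 1 3 2 4 / 4 3 1 5 2 / 1 5 2 4 3

Cage k is a single given cell, leaving (5,1) = 1.
J is a freebie, which forces (5,2) = 5.
The only place for 2 in row 5 is (5,3).
The two cells of cage e must have product 8, which forces (2,2) = 2.
2 is placed in column 3, so (2,3) = 4.
Column 2 already has 2, leaving (3,2) = 1.
1 is placed in row 3, which forces (3,3) = 3.
Column 3 now contains 3, which forces (4,3) = 1.
Cage h's pair has difference 1; hence (1,2) = 4.
1 is placed in column 3, so (1,3) = 5.
Column 2 now contains 4, so (4,2) = 3.
The only place for 2 in row 1 is (1,1).
Cage i needs sum 11, which forces (2,1) = 3.
Column 1 already has 2, leaving (3,1) = 5.
Row 3 already has 5, so (3,4) = 2.
2 is placed in row 3, leaving (3,5) = 4.
Column 1 already has 2; hence (4,1) = 4.
2 is placed in column 4, leaving (4,4) = 5.
4 is placed in column 5; hence (4,5) = 2.
4 is placed in column 5; hence (5,5) = 3.
Cage c needs product 15, which forces (1,4) = 3.
Column 5 now contains 3, which forces (1,5) = 1.
5 is placed in column 4; hence (2,4) = 1.
The 4 cells of cage c must have product 15, so (2,5) = 5.
3 is placed in row 5, so (5,4) = 4.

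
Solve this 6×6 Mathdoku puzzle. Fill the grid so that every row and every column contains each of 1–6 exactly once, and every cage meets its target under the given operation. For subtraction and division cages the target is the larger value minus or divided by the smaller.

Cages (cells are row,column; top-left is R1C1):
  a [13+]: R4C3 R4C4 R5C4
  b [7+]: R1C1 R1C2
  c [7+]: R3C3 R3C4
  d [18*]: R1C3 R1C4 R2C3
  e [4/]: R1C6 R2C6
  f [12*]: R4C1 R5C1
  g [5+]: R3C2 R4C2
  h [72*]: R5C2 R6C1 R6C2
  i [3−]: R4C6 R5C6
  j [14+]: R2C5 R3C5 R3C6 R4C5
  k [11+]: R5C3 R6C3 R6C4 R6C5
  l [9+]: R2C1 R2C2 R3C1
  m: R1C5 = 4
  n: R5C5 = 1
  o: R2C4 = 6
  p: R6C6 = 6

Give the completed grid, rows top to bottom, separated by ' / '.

5 2 6 3 4 1 / 3 5 1 6 2 4 / 1 4 5 2 6 3 / 6 1 4 5 3 2 / 2 6 3 4 1 5 / 4 3 2 1 5 6

Cage m is given, leaving R1C5 = 4.
Row 1 already has 4, leaving R1C6 = 1.
Cage o is a single given cell, so R2C4 = 6.
Column 6 now contains 1, which forces R2C6 = 4.
Cage n is given, which forces R5C5 = 1.
Cage p is given, leaving R6C6 = 6.
6 is placed in column 4, which forces R1C4 = 3.
The 4 cells of cage j must have sum 14; hence R3C6 = 3.
Cage h has product 72; hence R5C2 = 6.
Row 1 needs a 6, and only R1C3 is open for it.
Cage d needs product 18, which forces R2C3 = 1.
Column 3 now contains 6, so R4C3 = 4.
The 3 cells of cage a must have sum 13, so R4C4 = 5.
5 is placed in row 4, leaving R4C6 = 2.
Cage a has sum 13; hence R5C4 = 4.
Column 6 already has 2, which forces R5C6 = 5.
Cage c needs two cells with sum 7; hence R3C3 = 5.
Column 4 now contains 5; hence R3C4 = 2.
2 is placed in row 3, so R3C5 = 6.
The two cells of cage f must have product 12, which forces R4C1 = 6.
6 is placed in column 5, leaving R4C5 = 3.
The two cells of cage f must have product 12, so R5C1 = 2.
Row 5 already has 2, which forces R5C3 = 3.
Column 3 now contains 3, so R6C3 = 2.
Cage k needs sum 11, leaving R6C4 = 1.
2 is placed in row 6; hence R6C5 = 5.
Column 1 already has 2, which forces R1C1 = 5.
Cage b's pair has sum 7; hence R1C2 = 2.
Column 1 already has 5, so R2C1 = 3.
Row 2 now contains 3, leaving R2C2 = 5.
Column 5 now contains 3; hence R2C5 = 2.
2 is placed in row 3, leaving R3C2 = 4.
Row 4 now contains 3, which forces R4C2 = 1.
3 is placed in column 1, which forces R6C1 = 4.
4 is placed in column 2, which forces R6C2 = 3.
Row 3 now contains 4, leaving R3C1 = 1.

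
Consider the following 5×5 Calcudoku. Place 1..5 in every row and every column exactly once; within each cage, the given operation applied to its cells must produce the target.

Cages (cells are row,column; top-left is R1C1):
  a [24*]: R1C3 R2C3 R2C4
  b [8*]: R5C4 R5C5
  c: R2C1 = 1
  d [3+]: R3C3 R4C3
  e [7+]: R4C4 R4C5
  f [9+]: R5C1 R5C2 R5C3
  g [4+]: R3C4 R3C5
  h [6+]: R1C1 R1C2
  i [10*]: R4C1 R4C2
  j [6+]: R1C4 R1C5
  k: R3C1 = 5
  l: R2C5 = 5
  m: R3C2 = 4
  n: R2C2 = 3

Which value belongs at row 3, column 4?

1

Cage c is given, leaving R2C1 = 1.
Cage n is a single given cell, leaving R2C2 = 3.
L is a freebie, so R2C5 = 5.
Cage k is a single given cell; hence R3C1 = 5.
Cage m is a single given cell, which forces R3C2 = 4.
5 is placed in column 1, leaving R4C1 = 2.
Row 4 already has 2; hence R4C2 = 5.
Row 4 already has 2; hence R4C3 = 1.
Column 1 already has 2; hence R1C1 = 4.
The two cells of cage h must have sum 6, so R1C2 = 2.
Cage a needs product 24, which forces R1C3 = 3.
2 is placed in row 1, leaving R1C4 = 5.
2 is placed in row 1, leaving R1C5 = 1.
Column 3 already has 1, leaving R3C3 = 2.
Column 5 already has 1, so R3C5 = 3.
Column 5 already has 3, which forces R4C5 = 4.
4 is placed in column 1; hence R5C1 = 3.
2 is placed in column 2, which forces R5C2 = 1.
Column 5 now contains 4, which forces R5C5 = 2.
Column 3 already has 2; hence R2C3 = 4.
Cage a has product 24, leaving R2C4 = 2.
3 is placed in row 3, so R3C4 = 1.
Row 4 already has 4, leaving R4C4 = 3.
Cage f needs sum 9, so R5C3 = 5.
Row 5 already has 2, so R5C4 = 4.
Filled in: 4 2 3 5 1 / 1 3 4 2 5 / 5 4 2 1 3 / 2 5 1 3 4 / 3 1 5 4 2.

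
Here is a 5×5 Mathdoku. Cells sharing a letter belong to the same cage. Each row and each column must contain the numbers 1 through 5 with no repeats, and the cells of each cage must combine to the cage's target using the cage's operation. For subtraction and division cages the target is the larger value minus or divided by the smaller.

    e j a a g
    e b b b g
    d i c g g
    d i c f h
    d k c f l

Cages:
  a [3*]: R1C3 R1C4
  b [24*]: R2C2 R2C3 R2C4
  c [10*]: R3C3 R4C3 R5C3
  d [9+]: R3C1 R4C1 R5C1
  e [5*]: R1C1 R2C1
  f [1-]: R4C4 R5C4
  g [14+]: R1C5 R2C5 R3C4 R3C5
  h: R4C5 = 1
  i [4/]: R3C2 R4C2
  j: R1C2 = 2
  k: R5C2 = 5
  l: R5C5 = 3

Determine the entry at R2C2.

3

Cage j is a single given cell, leaving R1C2 = 2.
Cage h is given, leaving R4C5 = 1.
Cage k is given, leaving R5C2 = 5.
L is a freebie, leaving R5C5 = 3.
The two cells of cage i must have quotient 4, leaving R3C2 = 1.
Cage g has sum 14; hence R3C4 = 3.
Row 4 already has 1; hence R4C2 = 4.
Cage a needs two cells with product 3; hence R1C3 = 3.
3 is placed in column 4; hence R1C4 = 1.
Column 2 already has 4, so R2C2 = 3.
Cage d has sum 9; hence R4C1 = 3.
Cage c has product 10, leaving R5C3 = 1.
1 is placed in column 4; hence R5C4 = 4.
Row 1 already has 1; hence R1C1 = 5.
Row 1 now contains 5, which forces R1C5 = 4.
Cage e's pair has product 5, so R2C1 = 1.
The 3 cells of cage b must have product 24, which forces R2C3 = 4.
Column 4 now contains 4, which forces R2C4 = 2.
Row 2 now contains 2; hence R2C5 = 5.
Cage d has sum 9, so R3C1 = 4.
5 is placed in column 5, leaving R3C5 = 2.
Cage f's pair has difference 1, which forces R4C4 = 5.
Row 5 now contains 4, so R5C1 = 2.
2 is placed in row 3, so R3C3 = 5.
Row 4 now contains 5, so R4C3 = 2.
Filled in: 5 2 3 1 4 / 1 3 4 2 5 / 4 1 5 3 2 / 3 4 2 5 1 / 2 5 1 4 3.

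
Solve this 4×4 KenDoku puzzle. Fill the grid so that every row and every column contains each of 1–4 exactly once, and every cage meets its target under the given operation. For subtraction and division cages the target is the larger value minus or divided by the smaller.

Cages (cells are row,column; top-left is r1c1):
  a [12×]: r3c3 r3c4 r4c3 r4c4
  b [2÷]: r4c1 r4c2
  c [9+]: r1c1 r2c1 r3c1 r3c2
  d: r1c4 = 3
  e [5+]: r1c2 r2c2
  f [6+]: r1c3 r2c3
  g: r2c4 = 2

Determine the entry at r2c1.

Cage d is given, leaving r1c4 = 3.
Cage g is a single given cell, so r2c4 = 2.
Cage f's pair has sum 6; hence r1c3 = 2.
2 is placed in row 2, so r2c3 = 4.
The two cells of cage e must have sum 5, leaving r1c2 = 4.
Cage e's pair has sum 5, leaving r2c2 = 1.
Column 2 already has 1, leaving r3c2 = 3.
Row 3 already has 3; hence r3c3 = 1.
1 is placed in row 3; hence r3c4 = 4.
Column 2 already has 1, so r4c2 = 2.
Column 3 already has 1, leaving r4c3 = 3.
Column 4 now contains 4, leaving r4c4 = 1.
Row 1 already has 4, which forces r1c1 = 1.
Row 2 now contains 1; hence r2c1 = 3.
Row 3 already has 4, leaving r3c1 = 2.
1 is placed in row 4, leaving r4c1 = 4.
Completed grid: 1 4 2 3 / 3 1 4 2 / 2 3 1 4 / 4 2 3 1.

3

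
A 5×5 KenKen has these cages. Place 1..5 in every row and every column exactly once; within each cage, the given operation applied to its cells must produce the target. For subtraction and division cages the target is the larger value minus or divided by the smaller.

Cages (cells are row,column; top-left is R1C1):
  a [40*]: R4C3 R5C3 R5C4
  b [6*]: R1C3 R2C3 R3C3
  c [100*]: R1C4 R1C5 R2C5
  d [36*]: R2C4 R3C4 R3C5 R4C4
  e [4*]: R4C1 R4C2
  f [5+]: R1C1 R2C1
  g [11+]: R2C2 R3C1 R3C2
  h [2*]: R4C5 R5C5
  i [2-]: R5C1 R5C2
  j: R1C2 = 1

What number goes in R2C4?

4

Cage j is a single given cell; hence R1C2 = 1.
Cage c has product 100, which forces R1C4 = 5.
Cage c needs product 100, which forces R1C5 = 4.
Cage c needs product 100; hence R2C5 = 5.
Cage d has product 36, which forces R3C5 = 3.
1 is placed in column 2; hence R4C2 = 4.
Cage g has sum 11, so R2C2 = 2.
Cage g needs sum 11; hence R3C1 = 4.
Cage g needs sum 11, leaving R3C2 = 5.
Row 3 already has 4, so R3C4 = 1.
Row 4 now contains 4, which forces R4C1 = 1.
1 is placed in column 4, which forces R4C4 = 3.
Row 4 already has 1; hence R4C5 = 2.
Column 2 now contains 5; hence R5C2 = 3.
Column 5 already has 2, which forces R5C5 = 1.
Cage f's pair has sum 5, so R1C1 = 2.
Cage b has product 6; hence R1C3 = 3.
Row 2 already has 2, which forces R2C1 = 3.
The 3 cells of cage b must have product 6, which forces R2C3 = 1.
Column 4 now contains 3, so R2C4 = 4.
Row 3 now contains 1, leaving R3C3 = 2.
Row 4 now contains 2, which forces R4C3 = 5.
3 is placed in row 5, which forces R5C1 = 5.
Column 3 already has 2, leaving R5C3 = 4.
Column 4 already has 4; hence R5C4 = 2.
Filled in: 2 1 3 5 4 / 3 2 1 4 5 / 4 5 2 1 3 / 1 4 5 3 2 / 5 3 4 2 1.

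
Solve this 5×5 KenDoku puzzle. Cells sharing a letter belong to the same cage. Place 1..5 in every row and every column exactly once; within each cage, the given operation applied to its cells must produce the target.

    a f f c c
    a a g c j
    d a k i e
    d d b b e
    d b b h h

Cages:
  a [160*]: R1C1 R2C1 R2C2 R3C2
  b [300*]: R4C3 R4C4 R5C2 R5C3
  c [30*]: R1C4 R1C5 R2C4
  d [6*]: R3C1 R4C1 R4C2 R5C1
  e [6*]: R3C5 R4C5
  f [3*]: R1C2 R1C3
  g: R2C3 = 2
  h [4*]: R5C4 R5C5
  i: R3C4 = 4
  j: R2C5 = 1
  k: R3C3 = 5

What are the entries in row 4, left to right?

3 1 4 5 2

Cage g is a single given cell, which forces R2C3 = 2.
Cage j is given, so R2C5 = 1.
Cage k is given; hence R3C3 = 5.
I is a freebie, so R3C4 = 4.
Cage d has product 6, which forces R4C2 = 1.
Column 4 already has 4, which forces R5C4 = 1.
Column 5 already has 1, which forces R5C5 = 4.
Cage a has product 160, leaving R1C1 = 4.
Column 2 now contains 1, leaving R1C2 = 3.
Cage f needs two cells with product 3; hence R1C3 = 1.
The 4 cells of cage a must have product 160, leaving R2C1 = 5.
Cage a has product 160, so R2C2 = 4.
Row 2 now contains 5, which forces R2C4 = 3.
Cage d needs product 6, so R3C1 = 1.
Row 3 now contains 4; hence R3C2 = 2.
Row 3 now contains 2, leaving R3C5 = 3.
Cage b needs product 300; hence R4C3 = 4.
Cage b needs product 300, leaving R4C4 = 5.
3 is placed in column 5; hence R4C5 = 2.
Cage b has product 300, leaving R5C2 = 5.
Row 5 now contains 4, leaving R5C3 = 3.
Column 4 already has 5, which forces R1C4 = 2.
Column 5 already has 2, so R1C5 = 5.
Row 4 already has 2, so R4C1 = 3.
Row 5 already has 3, leaving R5C1 = 2.
The full grid is 4 3 1 2 5 / 5 4 2 3 1 / 1 2 5 4 3 / 3 1 4 5 2 / 2 5 3 1 4.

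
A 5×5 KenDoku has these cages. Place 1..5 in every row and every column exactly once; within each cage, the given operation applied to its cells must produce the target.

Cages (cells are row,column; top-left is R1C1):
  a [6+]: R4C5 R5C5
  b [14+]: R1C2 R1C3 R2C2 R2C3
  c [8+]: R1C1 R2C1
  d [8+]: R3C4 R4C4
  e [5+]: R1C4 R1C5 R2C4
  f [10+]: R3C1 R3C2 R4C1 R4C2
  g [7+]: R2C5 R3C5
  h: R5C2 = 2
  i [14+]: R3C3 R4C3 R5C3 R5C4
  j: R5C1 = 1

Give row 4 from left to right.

4 3 2 5 1

Cage j is given, so R5C1 = 1.
Cage h is a single given cell, leaving R5C2 = 2.
The only place for 2 in column 4 is R2C4.
Cage e has sum 5, so R1C4 = 1.
The 3 cells of cage e must have sum 5; hence R1C5 = 2.
2 is placed in column 5, which forces R4C5 = 1.
The 4 cells of cage f must have sum 10; hence R3C2 = 1.
Cage a's pair has sum 6, leaving R5C5 = 5.
Row 2 needs a 1, and only R2C3 is open for it.
Row 1 needs a 4, and only R1C3 is open for it.
The 4 cells of cage b must have sum 14; hence R1C2 = 5.
The 4 cells of cage b must have sum 14; hence R2C2 = 4.
Row 2 already has 4, which forces R2C5 = 3.
Column 5 now contains 3; hence R3C5 = 4.
Column 2 now contains 4, leaving R4C2 = 3.
3 is placed in row 4; hence R4C4 = 5.
Column 3 already has 4, so R5C3 = 3.
The 4 cells of cage i must have sum 14; hence R5C4 = 4.
Row 1 already has 5, leaving R1C1 = 3.
Row 2 already has 3; hence R2C1 = 5.
Cage f has sum 10, which forces R3C1 = 2.
Cage i has sum 14, which forces R3C3 = 5.
5 is placed in column 4, so R3C4 = 3.
Cage f has sum 10, leaving R4C1 = 4.
Row 4 now contains 5, so R4C3 = 2.
Completed grid: 3 5 4 1 2 / 5 4 1 2 3 / 2 1 5 3 4 / 4 3 2 5 1 / 1 2 3 4 5.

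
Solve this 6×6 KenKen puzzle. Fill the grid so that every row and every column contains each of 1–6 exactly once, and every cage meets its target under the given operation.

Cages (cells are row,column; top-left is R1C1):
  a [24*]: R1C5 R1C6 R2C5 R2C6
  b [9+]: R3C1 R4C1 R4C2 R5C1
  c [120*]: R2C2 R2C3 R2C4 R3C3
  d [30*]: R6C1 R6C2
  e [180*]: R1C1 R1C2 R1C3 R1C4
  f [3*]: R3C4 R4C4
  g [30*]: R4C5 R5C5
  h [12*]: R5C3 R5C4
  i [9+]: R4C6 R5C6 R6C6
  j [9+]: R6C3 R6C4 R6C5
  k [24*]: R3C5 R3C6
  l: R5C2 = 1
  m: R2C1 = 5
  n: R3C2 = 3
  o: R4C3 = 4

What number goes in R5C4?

2

Cage m is a single given cell; hence R2C1 = 5.
Cage n is a single given cell; hence R3C2 = 3.
3 is placed in row 3, leaving R3C4 = 1.
Cage o is given, which forces R4C3 = 4.
Column 4 now contains 1, which forces R4C4 = 3.
L is a freebie, so R5C2 = 1.
5 is placed in column 1, which forces R6C1 = 6.
Row 6 already has 6, leaving R6C2 = 5.
The 4 cells of cage c must have product 120; hence R3C3 = 5.
The 4 cells of cage b must have sum 9; hence R4C1 = 1.
Column 2 now contains 1, leaving R4C2 = 2.
2 is placed in column 2; hence R1C2 = 6.
Cage e needs product 180, leaving R1C4 = 5.
Column 2 already has 6, so R2C2 = 4.
Cage i needs sum 9, which forces R6C6 = 1.
The only place for 1 in row 1 is R1C5.
Row 1 needs a 4, and only R1C6 is open for it.
Cage k's pair has product 24; hence R3C5 = 4.
Column 6 already has 4, leaving R3C6 = 6.
Column 6 now contains 6; hence R4C6 = 5.
Row 3 already has 4; hence R3C1 = 2.
Row 4 now contains 5, so R4C5 = 6.
Cage b has sum 9, which forces R5C1 = 4.
The two cells of cage g must have product 30, which forces R5C5 = 5.
Cage i needs sum 9, leaving R5C6 = 3.
Cage j needs sum 9, leaving R6C4 = 4.
Column 1 already has 2, so R1C1 = 3.
The 4 cells of cage e must have product 180, which forces R1C3 = 2.
The 4 cells of cage a must have product 24, which forces R2C5 = 3.
Column 6 now contains 3, which forces R2C6 = 2.
2 is placed in column 3; hence R5C3 = 6.
Row 5 now contains 6, so R5C4 = 2.
2 is placed in column 3, so R6C3 = 3.
Column 5 now contains 3, leaving R6C5 = 2.
Row 2 already has 3, leaving R2C3 = 1.
Row 2 already has 2; hence R2C4 = 6.
The full grid is 3 6 2 5 1 4 / 5 4 1 6 3 2 / 2 3 5 1 4 6 / 1 2 4 3 6 5 / 4 1 6 2 5 3 / 6 5 3 4 2 1.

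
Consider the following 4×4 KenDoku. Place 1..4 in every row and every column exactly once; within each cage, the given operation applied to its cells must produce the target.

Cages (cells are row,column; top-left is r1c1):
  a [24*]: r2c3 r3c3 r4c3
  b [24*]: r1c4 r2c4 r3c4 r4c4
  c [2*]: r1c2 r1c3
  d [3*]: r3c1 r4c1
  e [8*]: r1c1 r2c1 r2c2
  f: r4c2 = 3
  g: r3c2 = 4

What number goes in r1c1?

4

Cage g is given, so r3c2 = 4.
Cage f is a single given cell, so r4c2 = 3.
Cage d's pair has product 3, which forces r3c1 = 3.
Row 3 already has 3, leaving r3c3 = 2.
2 is placed in row 3, leaving r3c4 = 1.
Row 4 already has 3, so r4c1 = 1.
Column 3 already has 2, which forces r4c3 = 4.
Row 4 now contains 4, so r4c4 = 2.
The two cells of cage c must have product 2, so r1c2 = 2.
Column 3 already has 2, leaving r1c3 = 1.
The 3 cells of cage e must have product 8, leaving r2c2 = 1.
Column 3 already has 4, so r2c3 = 3.
Row 2 now contains 3, so r2c4 = 4.
Row 1 already has 2, leaving r1c1 = 4.
Column 4 already has 4; hence r1c4 = 3.
Row 2 now contains 4, leaving r2c1 = 2.
Filled in: 4 2 1 3 / 2 1 3 4 / 3 4 2 1 / 1 3 4 2.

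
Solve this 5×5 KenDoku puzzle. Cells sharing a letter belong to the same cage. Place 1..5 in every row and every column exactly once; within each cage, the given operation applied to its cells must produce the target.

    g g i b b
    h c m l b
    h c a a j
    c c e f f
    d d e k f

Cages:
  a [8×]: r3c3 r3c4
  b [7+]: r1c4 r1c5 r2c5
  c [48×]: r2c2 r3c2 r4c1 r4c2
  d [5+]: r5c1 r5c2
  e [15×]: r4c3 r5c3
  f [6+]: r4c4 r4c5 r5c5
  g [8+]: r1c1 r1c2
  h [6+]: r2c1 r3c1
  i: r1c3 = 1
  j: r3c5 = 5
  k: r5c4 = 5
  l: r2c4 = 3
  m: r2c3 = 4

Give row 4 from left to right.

I is a freebie, so r1c3 = 1.
M is a freebie, so r2c3 = 4.
Cage l is given, which forces r2c4 = 3.
Column 3 already has 4, so r3c3 = 2.
2 is placed in row 3, which forces r3c4 = 4.
J is a freebie; hence r3c5 = 5.
Cage k is given, leaving r5c4 = 5.
Column 4 now contains 4, which forces r1c4 = 2.
Cage h needs two cells with sum 6, so r2c1 = 5.
Cage c needs product 48, so r2c2 = 2.
Row 2 already has 2; hence r2c5 = 1.
Row 3 now contains 5, so r3c1 = 1.
Cage c has product 48, which forces r3c2 = 3.
Cage c needs product 48, so r4c1 = 2.
Cage c needs product 48, leaving r4c2 = 4.
Cage e needs two cells with product 15, which forces r4c3 = 5.
2 is placed in column 4, so r4c4 = 1.
4 is placed in row 4, which forces r4c5 = 3.
Column 2 already has 4; hence r5c2 = 1.
5 is placed in row 5, leaving r5c3 = 3.
3 is placed in column 5, leaving r5c5 = 2.
5 is placed in column 1, which forces r1c1 = 3.
Column 2 already has 3, so r1c2 = 5.
3 is placed in column 5; hence r1c5 = 4.
Row 5 already has 3; hence r5c1 = 4.
Completed grid: 3 5 1 2 4 / 5 2 4 3 1 / 1 3 2 4 5 / 2 4 5 1 3 / 4 1 3 5 2.

2 4 5 1 3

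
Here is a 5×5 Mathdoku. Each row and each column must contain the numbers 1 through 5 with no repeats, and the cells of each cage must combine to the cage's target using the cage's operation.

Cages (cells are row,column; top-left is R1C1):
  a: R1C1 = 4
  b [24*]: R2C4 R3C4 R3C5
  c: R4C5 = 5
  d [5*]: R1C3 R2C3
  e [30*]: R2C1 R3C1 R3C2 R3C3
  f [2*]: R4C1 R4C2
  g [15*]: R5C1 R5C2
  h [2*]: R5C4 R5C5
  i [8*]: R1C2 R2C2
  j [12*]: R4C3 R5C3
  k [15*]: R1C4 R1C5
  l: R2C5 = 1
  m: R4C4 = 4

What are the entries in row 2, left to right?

Cage a is given, which forces R1C1 = 4.
Row 1 now contains 4, which forces R1C2 = 2.
Column 2 already has 2, leaving R2C2 = 4.
L is a freebie, which forces R2C5 = 1.
Column 2 already has 2, so R4C2 = 1.
M is a freebie, leaving R4C4 = 4.
Cage c is a single given cell; hence R4C5 = 5.
1 is placed in column 5; hence R5C5 = 2.
Cage d needs two cells with product 5; hence R1C3 = 1.
Cage k needs two cells with product 15; hence R1C4 = 5.
Column 5 now contains 5, which forces R1C5 = 3.
1 is placed in row 2; hence R2C3 = 5.
Cage b needs product 24, so R3C5 = 4.
Row 4 now contains 1, leaving R4C1 = 2.
4 is placed in row 4, so R4C3 = 3.
Cage j's pair has product 12, which forces R5C3 = 4.
Row 5 already has 2, so R5C4 = 1.
Column 1 already has 2; hence R2C1 = 3.
Row 2 now contains 3, which forces R2C4 = 2.
The 4 cells of cage e must have product 30; hence R3C1 = 1.
The 4 cells of cage e must have product 30, leaving R3C2 = 5.
Column 3 now contains 3, so R3C3 = 2.
Column 4 now contains 2, so R3C4 = 3.
Column 1 already has 3; hence R5C1 = 5.
Column 2 already has 5, so R5C2 = 3.
Completed grid: 4 2 1 5 3 / 3 4 5 2 1 / 1 5 2 3 4 / 2 1 3 4 5 / 5 3 4 1 2.

3 4 5 2 1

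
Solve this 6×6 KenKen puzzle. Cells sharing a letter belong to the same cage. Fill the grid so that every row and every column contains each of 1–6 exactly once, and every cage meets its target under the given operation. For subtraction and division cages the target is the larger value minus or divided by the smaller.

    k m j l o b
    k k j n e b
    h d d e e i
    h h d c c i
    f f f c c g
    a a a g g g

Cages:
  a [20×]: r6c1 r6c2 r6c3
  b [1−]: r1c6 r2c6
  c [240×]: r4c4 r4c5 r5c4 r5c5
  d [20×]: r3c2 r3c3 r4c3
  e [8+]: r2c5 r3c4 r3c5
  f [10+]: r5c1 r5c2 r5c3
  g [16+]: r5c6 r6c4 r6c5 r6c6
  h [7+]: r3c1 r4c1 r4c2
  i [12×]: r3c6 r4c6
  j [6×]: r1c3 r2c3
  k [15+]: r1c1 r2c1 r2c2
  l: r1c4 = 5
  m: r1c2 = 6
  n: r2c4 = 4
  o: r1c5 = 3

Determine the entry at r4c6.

M is a freebie, so r1c2 = 6.
Cage l is given, so r1c4 = 5.
Cage o is given, so r1c5 = 3.
Cage n is given, leaving r2c4 = 4.
Row 1 now contains 5, which forces r1c1 = 4.
The 3 cells of cage k must have sum 15, leaving r2c1 = 6.
Row 2 now contains 4, which forces r2c2 = 5.
Row 2 now contains 6, leaving r2c3 = 3.
The two cells of cage j must have product 6, so r1c3 = 2.
2 is placed in row 1, so r1c6 = 1.
Column 6 already has 1, which forces r2c6 = 2.
2 is placed in row 2, which forces r2c5 = 1.
Row 3 needs a 6, and only r3c5 is open for it.
Cage e needs sum 8, so r3c4 = 1.
Row 3 already has 1, so r3c2 = 4.
Cage d has product 20, which forces r3c3 = 5.
Row 3 now contains 4, leaving r3c6 = 3.
The 3 cells of cage d must have product 20, so r4c3 = 1.
Column 6 already has 3, so r4c6 = 4.
Column 2 now contains 4, so r6c2 = 1.
1 is placed in column 3; hence r6c3 = 4.
Row 3 now contains 3, so r3c1 = 2.
Row 4 already has 1, leaving r4c1 = 3.
The 3 cells of cage h must have sum 7, which forces r4c2 = 2.
2 is placed in row 4, leaving r4c4 = 6.
Row 4 now contains 4, which forces r4c5 = 5.
Cage f has sum 10, leaving r5c1 = 1.
Cage f has sum 10, so r5c2 = 3.
4 is placed in column 3, so r5c3 = 6.
6 is placed in column 4, which forces r5c4 = 2.
Cage c needs product 240; hence r5c5 = 4.
6 is placed in row 5, leaving r5c6 = 5.
1 is placed in row 6, leaving r6c1 = 5.
Cage g needs sum 16, leaving r6c4 = 3.
Cage g has sum 16, which forces r6c5 = 2.
Column 6 now contains 5, which forces r6c6 = 6.
The full grid is 4 6 2 5 3 1 / 6 5 3 4 1 2 / 2 4 5 1 6 3 / 3 2 1 6 5 4 / 1 3 6 2 4 5 / 5 1 4 3 2 6.

4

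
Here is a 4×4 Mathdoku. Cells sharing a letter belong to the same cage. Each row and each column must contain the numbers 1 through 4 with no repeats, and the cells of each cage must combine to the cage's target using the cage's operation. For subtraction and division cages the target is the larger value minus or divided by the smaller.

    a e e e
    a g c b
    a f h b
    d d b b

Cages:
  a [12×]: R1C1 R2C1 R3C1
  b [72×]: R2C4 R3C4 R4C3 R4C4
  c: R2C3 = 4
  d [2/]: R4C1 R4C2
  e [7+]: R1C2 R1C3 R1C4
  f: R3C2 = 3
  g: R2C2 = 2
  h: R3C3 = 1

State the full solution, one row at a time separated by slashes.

Cage g is given, leaving R2C2 = 2.
Cage c is given; hence R2C3 = 4.
Row 2 already has 4, leaving R2C4 = 3.
F is a freebie, so R3C2 = 3.
Cage h is given; hence R3C3 = 1.
Cage b needs product 72, which forces R4C3 = 3.
The 3 cells of cage a must have product 12; hence R1C1 = 3.
Column 3 now contains 1, which forces R1C3 = 2.
3 is placed in row 2, so R2C1 = 1.
1 is placed in row 3; hence R3C1 = 4.
Row 3 now contains 4, so R3C4 = 2.
The two cells of cage d must have quotient 2, leaving R4C1 = 2.
Column 4 now contains 2, so R4C4 = 4.
Cage e needs sum 7, so R1C2 = 4.
Column 4 now contains 4, so R1C4 = 1.
Row 4 already has 4; hence R4C2 = 1.

3 4 2 1 / 1 2 4 3 / 4 3 1 2 / 2 1 3 4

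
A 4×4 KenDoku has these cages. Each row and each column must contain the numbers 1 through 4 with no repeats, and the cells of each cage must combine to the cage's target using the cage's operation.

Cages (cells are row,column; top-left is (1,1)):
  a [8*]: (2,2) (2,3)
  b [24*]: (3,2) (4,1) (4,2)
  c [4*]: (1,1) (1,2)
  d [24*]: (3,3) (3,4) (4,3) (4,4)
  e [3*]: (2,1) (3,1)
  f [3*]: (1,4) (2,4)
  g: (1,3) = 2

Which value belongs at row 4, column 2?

3

Cage g is a single given cell, which forces (1,3) = 2.
Column 3 already has 2; hence (2,3) = 4.
Row 2 now contains 4, which forces (2,2) = 2.
Cage b needs product 24, leaving (4,1) = 2.
Row 4 already has 2, so (4,4) = 4.
Cage b needs product 24, so (3,2) = 4.
4 is placed in column 4, leaving (3,4) = 2.
Row 4 already has 4, leaving (4,2) = 3.
Row 4 now contains 3; hence (4,3) = 1.
The two cells of cage c must have product 4; hence (1,1) = 4.
4 is placed in column 2, which forces (1,2) = 1.
Row 1 now contains 1, leaving (1,4) = 3.
3 is placed in column 4, so (2,4) = 1.
Column 3 now contains 1, leaving (3,3) = 3.
Row 2 now contains 1; hence (2,1) = 3.
Row 3 already has 3, which forces (3,1) = 1.
The full grid is 4 1 2 3 / 3 2 4 1 / 1 4 3 2 / 2 3 1 4.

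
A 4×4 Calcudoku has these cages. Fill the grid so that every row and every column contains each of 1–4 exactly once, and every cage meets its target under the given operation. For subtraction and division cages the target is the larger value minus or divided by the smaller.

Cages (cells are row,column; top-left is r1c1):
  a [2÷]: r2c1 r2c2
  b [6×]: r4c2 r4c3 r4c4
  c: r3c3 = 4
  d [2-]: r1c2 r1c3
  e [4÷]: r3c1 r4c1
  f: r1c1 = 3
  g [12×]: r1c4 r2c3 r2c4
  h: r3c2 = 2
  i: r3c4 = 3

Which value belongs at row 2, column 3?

Cage f is a single given cell, which forces r1c1 = 3.
Cage h is given, leaving r3c2 = 2.
Cage c is given; hence r3c3 = 4.
I is a freebie, which forces r3c4 = 3.
Cage d needs two cells with difference 2, which forces r1c2 = 4.
Cage d's pair has difference 2; hence r1c3 = 2.
Row 1 already has 4, which forces r1c4 = 1.
Cage a needs two cells with quotient 2, which forces r2c1 = 2.
Column 2 now contains 4, so r2c2 = 1.
Cage g has product 12; hence r2c3 = 3.
1 is placed in column 4, leaving r2c4 = 4.
Row 3 already has 4, which forces r3c1 = 1.
Cage e's pair has quotient 4, so r4c1 = 4.
1 is placed in column 2, which forces r4c2 = 3.
3 is placed in column 3, leaving r4c3 = 1.
1 is placed in column 4, leaving r4c4 = 2.
Filled in: 3 4 2 1 / 2 1 3 4 / 1 2 4 3 / 4 3 1 2.

3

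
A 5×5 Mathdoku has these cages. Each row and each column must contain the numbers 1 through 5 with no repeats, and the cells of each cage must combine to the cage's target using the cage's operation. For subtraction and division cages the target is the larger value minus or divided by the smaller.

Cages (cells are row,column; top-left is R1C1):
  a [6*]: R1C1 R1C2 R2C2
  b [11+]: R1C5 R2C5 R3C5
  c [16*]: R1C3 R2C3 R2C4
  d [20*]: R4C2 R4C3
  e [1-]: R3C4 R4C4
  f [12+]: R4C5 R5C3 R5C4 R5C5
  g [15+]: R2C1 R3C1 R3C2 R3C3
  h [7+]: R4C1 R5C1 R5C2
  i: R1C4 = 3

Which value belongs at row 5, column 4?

Cage i is given, leaving R1C4 = 3.
The 3 cells of cage a must have product 6; hence R2C2 = 3.
Row 1 needs a 5, and only R1C5 is open for it.
The only place for 4 in row 1 is R1C3.
Column 3 already has 4; hence R2C3 = 1.
Cage c has product 16, which forces R2C4 = 4.
Row 2 already has 4; hence R2C5 = 2.
Column 5 now contains 2; hence R3C5 = 4.
Cage d needs two cells with product 20, leaving R4C2 = 4.
Column 3 already has 4, which forces R4C3 = 5.
Row 2 already has 4, so R2C1 = 5.
The 4 cells of cage g must have sum 15; hence R3C2 = 5.
Cage f has sum 12, so R4C5 = 3.
The 4 cells of cage f must have sum 12; hence R5C3 = 3.
The 4 cells of cage f must have sum 12, so R5C4 = 5.
The 4 cells of cage f must have sum 12; hence R5C5 = 1.
The 4 cells of cage g must have sum 15; hence R3C1 = 3.
Column 3 now contains 3; hence R3C3 = 2.
Row 3 already has 2; hence R3C4 = 1.
Cage h needs sum 7, so R4C1 = 1.
Column 4 now contains 1; hence R4C4 = 2.
Row 5 now contains 3, so R5C1 = 4.
Row 5 already has 1; hence R5C2 = 2.
Column 1 now contains 1; hence R1C1 = 2.
Column 2 now contains 2, which forces R1C2 = 1.
Completed grid: 2 1 4 3 5 / 5 3 1 4 2 / 3 5 2 1 4 / 1 4 5 2 3 / 4 2 3 5 1.

5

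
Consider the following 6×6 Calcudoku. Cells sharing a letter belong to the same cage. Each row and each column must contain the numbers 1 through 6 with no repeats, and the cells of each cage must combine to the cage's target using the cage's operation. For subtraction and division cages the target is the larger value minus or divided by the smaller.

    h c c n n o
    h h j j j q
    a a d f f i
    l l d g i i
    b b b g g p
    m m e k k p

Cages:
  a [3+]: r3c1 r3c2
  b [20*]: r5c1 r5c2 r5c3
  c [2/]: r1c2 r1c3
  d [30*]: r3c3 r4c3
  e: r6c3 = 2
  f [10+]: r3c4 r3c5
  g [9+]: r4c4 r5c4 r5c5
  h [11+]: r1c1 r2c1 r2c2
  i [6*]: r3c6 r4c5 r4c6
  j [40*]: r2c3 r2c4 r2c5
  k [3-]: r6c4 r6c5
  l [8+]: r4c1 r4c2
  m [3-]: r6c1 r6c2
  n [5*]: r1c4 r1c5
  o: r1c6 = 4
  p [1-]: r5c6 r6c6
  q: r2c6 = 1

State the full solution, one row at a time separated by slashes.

2 6 3 1 5 4 / 6 3 4 5 2 1 / 1 2 5 6 4 3 / 3 5 6 4 1 2 / 5 4 1 2 3 6 / 4 1 2 3 6 5

Cage o is given, so r1c6 = 4.
Q is a freebie; hence r2c6 = 1.
Cage e is given; hence r6c3 = 2.
The 3 cells of cage i must have product 6, leaving r4c5 = 1.
Cage n needs two cells with product 5; hence r1c4 = 1.
Column 5 already has 1, leaving r1c5 = 5.
The only place for 2 in row 1 is r1c1.
2 is placed in column 1, so r3c1 = 1.
The two cells of cage a must have sum 3, so r3c2 = 2.
Row 3 now contains 2, leaving r3c6 = 3.
3 is placed in column 6, which forces r4c6 = 2.
The only place for 5 in row 3 is r3c3.
Column 3 already has 5; hence r2c3 = 4.
Cage j has product 40, which forces r2c4 = 5.
Cage j has product 40, which forces r2c5 = 2.
Column 3 already has 5; hence r4c3 = 6.
4 is placed in column 3, which forces r5c3 = 1.
The two cells of cage c must have quotient 2; hence r1c2 = 6.
Column 3 already has 6, so r1c3 = 3.
Column 2 already has 6, which forces r2c2 = 3.
3 is placed in column 2, which forces r4c2 = 5.
Column 2 already has 5; hence r5c2 = 4.
The 3 cells of cage g must have sum 9; hence r5c4 = 2.
4 is placed in row 5, which forces r5c5 = 3.
3 is placed in column 2, which forces r6c2 = 1.
Column 5 already has 3, so r6c5 = 6.
6 is placed in row 6, leaving r6c6 = 5.
Row 2 now contains 3, so r2c1 = 6.
Cage f's pair has sum 10, so r3c4 = 6.
6 is placed in column 5, which forces r3c5 = 4.
Row 4 already has 5, which forces r4c1 = 3.
Cage g has sum 9, so r4c4 = 4.
4 is placed in row 5, which forces r5c1 = 5.
Column 6 already has 5, which forces r5c6 = 6.
Cage m needs two cells with difference 3; hence r6c1 = 4.
6 is placed in row 6, so r6c4 = 3.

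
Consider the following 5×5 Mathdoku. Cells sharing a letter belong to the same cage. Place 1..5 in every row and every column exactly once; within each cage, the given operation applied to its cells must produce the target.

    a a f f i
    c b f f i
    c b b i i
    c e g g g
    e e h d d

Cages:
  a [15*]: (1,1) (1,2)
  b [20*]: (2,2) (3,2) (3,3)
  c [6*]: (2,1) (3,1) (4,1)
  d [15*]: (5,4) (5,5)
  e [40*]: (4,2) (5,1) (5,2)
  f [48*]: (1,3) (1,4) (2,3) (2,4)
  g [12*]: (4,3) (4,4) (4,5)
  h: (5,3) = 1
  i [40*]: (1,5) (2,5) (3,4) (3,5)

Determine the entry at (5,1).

4

Cage h is a single given cell; hence (5,3) = 1.
In row 3, 3 can only go at (3,1), so (3,1) = 3.
Column 1 now contains 3, so (1,1) = 5.
Cage a needs two cells with product 15; hence (1,2) = 3.
In row 4, 5 can only go at (4,2), so (4,2) = 5.
Cage b needs product 20; hence (3,3) = 5.
Cage i needs product 40, so (2,5) = 5.
Column 5 now contains 5; hence (5,5) = 3.
Row 5 now contains 3; hence (5,4) = 5.
In row 4, 2 can only go at (4,1), so (4,1) = 2.
Column 1 already has 2; hence (2,1) = 1.
Row 2 now contains 1; hence (2,2) = 4.
4 is placed in column 2, which forces (3,2) = 1.
Column 1 already has 2, so (5,1) = 4.
The 3 cells of cage e must have product 40, which forces (5,2) = 2.
Cage i has product 40; hence (1,5) = 1.
Column 5 already has 1, which forces (4,5) = 4.
Cage i needs product 40, leaving (3,4) = 4.
Column 5 now contains 4, which forces (3,5) = 2.
Row 4 already has 4, which forces (4,3) = 3.
The 3 cells of cage g must have product 12, leaving (4,4) = 1.
Cage f has product 48, so (1,3) = 4.
Column 4 now contains 4, which forces (1,4) = 2.
Column 3 already has 3, leaving (2,3) = 2.
Cage f needs product 48; hence (2,4) = 3.
Filled in: 5 3 4 2 1 / 1 4 2 3 5 / 3 1 5 4 2 / 2 5 3 1 4 / 4 2 1 5 3.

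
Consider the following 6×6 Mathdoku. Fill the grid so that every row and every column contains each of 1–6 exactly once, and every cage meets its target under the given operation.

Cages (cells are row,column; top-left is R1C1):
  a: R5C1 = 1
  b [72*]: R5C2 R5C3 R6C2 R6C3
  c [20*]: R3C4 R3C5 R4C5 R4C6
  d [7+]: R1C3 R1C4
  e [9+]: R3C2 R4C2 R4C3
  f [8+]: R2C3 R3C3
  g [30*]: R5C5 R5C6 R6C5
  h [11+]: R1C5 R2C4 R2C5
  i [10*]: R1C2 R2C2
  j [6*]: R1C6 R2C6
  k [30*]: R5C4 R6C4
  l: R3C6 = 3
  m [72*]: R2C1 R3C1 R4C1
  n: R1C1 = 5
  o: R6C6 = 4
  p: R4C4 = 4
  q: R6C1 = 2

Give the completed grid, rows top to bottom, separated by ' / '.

N is a freebie, so R1C1 = 5.
Row 1 now contains 5; hence R1C2 = 2.
Column 2 already has 2; hence R2C2 = 5.
Cage l is given, leaving R3C6 = 3.
P is a freebie, which forces R4C4 = 4.
Cage a is given, so R5C1 = 1.
Cage q is given, so R6C1 = 2.
Cage o is a single given cell, so R6C6 = 4.
In column 3, 1 can only go at R6C3, so R6C3 = 1.
R4C3 and R4C6 in row 4 are {2, 5}; hence R4C5 = 1.
In column 2, 1 can only go at R3C2, so R3C2 = 1.
1 is placed in row 3, leaving R3C4 = 2.
Cage c has product 20, so R3C5 = 5.
Cage c has product 20, so R4C6 = 2.
Column 6 now contains 2, so R5C6 = 5.
Column 5 now contains 5; hence R6C5 = 3.
Cage f needs two cells with sum 8; hence R2C3 = 2.
Row 3 now contains 5, leaving R3C3 = 6.
Cage e needs sum 9, which forces R4C2 = 3.
Row 4 already has 2, so R4C3 = 5.
Column 2 now contains 3, which forces R5C2 = 4.
Row 5 now contains 4; hence R5C3 = 3.
5 is placed in row 5, leaving R5C4 = 6.
3 is placed in column 5, leaving R5C5 = 2.
3 is placed in row 6, leaving R6C2 = 6.
The two cells of cage k must have product 30, leaving R6C4 = 5.
Column 3 already has 6, so R1C3 = 4.
The two cells of cage d must have sum 7, so R1C4 = 3.
4 is placed in row 1, so R1C5 = 6.
6 is placed in row 1, so R1C6 = 1.
The 3 cells of cage m must have product 72; hence R2C1 = 3.
The 3 cells of cage h must have sum 11; hence R2C4 = 1.
Column 5 already has 6; hence R2C5 = 4.
Column 6 now contains 1, so R2C6 = 6.
6 is placed in row 3, so R3C1 = 4.
Row 4 now contains 3, which forces R4C1 = 6.

5 2 4 3 6 1 / 3 5 2 1 4 6 / 4 1 6 2 5 3 / 6 3 5 4 1 2 / 1 4 3 6 2 5 / 2 6 1 5 3 4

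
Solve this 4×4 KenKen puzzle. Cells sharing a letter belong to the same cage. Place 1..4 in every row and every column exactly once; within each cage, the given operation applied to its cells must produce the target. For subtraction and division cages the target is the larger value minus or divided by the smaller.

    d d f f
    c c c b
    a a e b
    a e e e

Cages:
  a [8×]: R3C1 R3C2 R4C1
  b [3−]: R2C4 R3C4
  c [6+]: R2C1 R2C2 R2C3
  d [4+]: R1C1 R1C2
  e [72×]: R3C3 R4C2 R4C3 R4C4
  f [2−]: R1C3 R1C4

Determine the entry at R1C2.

1

Cage e needs product 72, so R3C3 = 3.
The only place for 4 in row 2 is R2C4.
Column 4 already has 4, leaving R3C4 = 1.
Cage a needs product 8, leaving R4C1 = 1.
1 is placed in column 1, leaving R1C1 = 3.
Cage d's pair has sum 4, so R1C2 = 1.
Row 1 already has 1, leaving R1C3 = 4.
3 is placed in row 1, leaving R1C4 = 2.
3 is placed in column 1; hence R2C1 = 2.
2 is placed in row 2, leaving R2C2 = 3.
2 is placed in row 2; hence R2C3 = 1.
Column 1 already has 2; hence R3C1 = 4.
Row 3 now contains 4; hence R3C2 = 2.
Column 2 now contains 2; hence R4C2 = 4.
Column 3 now contains 4, leaving R4C3 = 2.
Column 4 now contains 2, which forces R4C4 = 3.
Completed grid: 3 1 4 2 / 2 3 1 4 / 4 2 3 1 / 1 4 2 3.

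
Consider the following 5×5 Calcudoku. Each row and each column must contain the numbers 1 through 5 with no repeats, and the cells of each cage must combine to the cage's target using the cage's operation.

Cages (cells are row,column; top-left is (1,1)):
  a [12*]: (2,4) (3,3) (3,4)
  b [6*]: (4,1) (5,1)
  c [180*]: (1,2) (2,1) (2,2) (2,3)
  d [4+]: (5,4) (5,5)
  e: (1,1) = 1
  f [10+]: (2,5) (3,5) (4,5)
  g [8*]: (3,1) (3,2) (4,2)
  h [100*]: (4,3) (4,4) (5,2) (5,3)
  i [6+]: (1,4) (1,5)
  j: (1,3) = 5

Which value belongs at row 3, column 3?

Cage e is given, leaving (1,1) = 1.
The 4 cells of cage c must have product 180; hence (1,2) = 3.
Cage j is given, which forces (1,3) = 5.
Cage h needs product 100, which forces (4,4) = 5.
Cage h has product 100, which forces (5,2) = 5.
The 4 cells of cage c must have product 180, which forces (2,1) = 5.
5 is placed in column 2; hence (2,2) = 4.
Cage c has product 180, which forces (2,3) = 3.
Cage g has product 8, so (3,1) = 4.
Row 3 already has 4, which forces (3,3) = 2.
Cage a has product 12, so (3,4) = 3.
Cage f has sum 10; hence (3,5) = 5.
Column 4 now contains 3, so (5,4) = 1.
Row 5 now contains 1; hence (5,5) = 3.
1 is placed in column 4, leaving (2,4) = 2.
The 3 cells of cage f must have sum 10, which forces (2,5) = 1.
Row 3 now contains 2, leaving (3,2) = 1.
Cage b's pair has product 6, which forces (4,1) = 3.
The 3 cells of cage g must have product 8; hence (4,2) = 2.
Cage h needs product 100; hence (4,3) = 1.
Column 5 now contains 3; hence (4,5) = 4.
Row 5 already has 3, which forces (5,1) = 2.
Row 5 now contains 1, which forces (5,3) = 4.
Column 4 already has 2; hence (1,4) = 4.
Column 5 now contains 4, so (1,5) = 2.
Completed grid: 1 3 5 4 2 / 5 4 3 2 1 / 4 1 2 3 5 / 3 2 1 5 4 / 2 5 4 1 3.

2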